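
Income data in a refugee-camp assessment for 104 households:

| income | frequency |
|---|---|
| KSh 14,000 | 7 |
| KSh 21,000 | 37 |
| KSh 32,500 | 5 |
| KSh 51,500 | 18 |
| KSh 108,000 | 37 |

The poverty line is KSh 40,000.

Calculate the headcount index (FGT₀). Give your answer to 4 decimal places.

0.4712

49 of the 104 households have income below KSh 40,000.
H = 49/104 = 0.4712.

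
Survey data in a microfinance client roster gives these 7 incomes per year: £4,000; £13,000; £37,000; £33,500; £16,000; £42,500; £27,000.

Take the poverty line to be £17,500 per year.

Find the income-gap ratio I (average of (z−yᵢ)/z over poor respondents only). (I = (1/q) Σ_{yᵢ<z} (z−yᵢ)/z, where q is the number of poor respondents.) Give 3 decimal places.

0.371

Poor units: £4,000, £13,000, £16,000 (q = 3 of N = 7).
Relative gaps: 0.7714, 0.2571, 0.0857; sum = 1.114286.
The income-gap ratio divides by q (the poor only): 1.114286 / 3 = 0.371.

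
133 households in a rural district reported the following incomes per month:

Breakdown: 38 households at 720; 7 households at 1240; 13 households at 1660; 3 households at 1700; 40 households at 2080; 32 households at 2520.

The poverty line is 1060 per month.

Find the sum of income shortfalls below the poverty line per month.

12920

Poor units: 38×720 (q = 38 of N = 133).
Individual gaps: 38×(1060−720) = 12920.
Aggregate gap = 12920.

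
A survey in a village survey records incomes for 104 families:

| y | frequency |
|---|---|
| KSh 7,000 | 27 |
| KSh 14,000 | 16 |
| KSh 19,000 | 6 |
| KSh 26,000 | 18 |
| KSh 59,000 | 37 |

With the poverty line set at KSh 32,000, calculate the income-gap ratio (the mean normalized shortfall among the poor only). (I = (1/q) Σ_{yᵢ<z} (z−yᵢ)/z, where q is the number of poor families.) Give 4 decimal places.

Poor units: 27×KSh 7,000, 16×KSh 14,000, 6×KSh 19,000, 18×KSh 26,000 (q = 67 of N = 104).
Shortfall ratios (z−y)/z: 0.7812 (×27), 0.5625 (×16), 0.4062 (×6), 0.1875 (×18); sum = 35.906250.
The income-gap ratio divides by q (the poor only): 35.906250 / 67 = 0.5359.

0.5359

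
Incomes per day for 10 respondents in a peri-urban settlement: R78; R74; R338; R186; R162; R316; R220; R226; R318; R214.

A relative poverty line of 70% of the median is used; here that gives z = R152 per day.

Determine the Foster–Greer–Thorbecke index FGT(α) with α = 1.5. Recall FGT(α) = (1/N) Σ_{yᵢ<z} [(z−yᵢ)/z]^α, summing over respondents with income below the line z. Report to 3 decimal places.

0.071

Below z: R74, R78 (q = 2 of N = 10).
Normalized shortfalls: (152−74)/152 = 0.5132; (152−78)/152 = 0.4868.
Raised to α = 1.5: 0.36760; 0.33969.
Sum = 0.707290; FGT(1.5) = 0.707290 / 10 = 0.071.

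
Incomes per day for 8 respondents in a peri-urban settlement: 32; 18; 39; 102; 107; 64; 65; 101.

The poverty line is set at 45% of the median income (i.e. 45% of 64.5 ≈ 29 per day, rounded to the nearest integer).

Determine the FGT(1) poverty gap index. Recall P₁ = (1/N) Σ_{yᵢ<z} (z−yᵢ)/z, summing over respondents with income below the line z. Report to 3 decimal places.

Incomes under z: 18 (q = 1 of N = 8).
Relative gaps: (29−18)/29 = 0.3793.
Sum of shortfalls = 0.379310; P₁ averages over all N: 0.379310 / 8 = 0.047.

0.047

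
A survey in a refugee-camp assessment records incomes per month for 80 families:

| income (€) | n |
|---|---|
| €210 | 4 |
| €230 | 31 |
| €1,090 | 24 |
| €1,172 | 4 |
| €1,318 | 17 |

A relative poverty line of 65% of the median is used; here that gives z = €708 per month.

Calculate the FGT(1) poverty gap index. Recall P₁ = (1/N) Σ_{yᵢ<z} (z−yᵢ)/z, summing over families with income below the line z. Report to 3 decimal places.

Below the line: 4×€210, 31×€230 (q = 35 of N = 80).
Relative gaps: (708−210)/708 = 0.7034 (×4); (708−230)/708 = 0.6751 (×31).
Sum of shortfalls = 23.742938; P₁ averages over all N: 23.742938 / 80 = 0.297.

0.297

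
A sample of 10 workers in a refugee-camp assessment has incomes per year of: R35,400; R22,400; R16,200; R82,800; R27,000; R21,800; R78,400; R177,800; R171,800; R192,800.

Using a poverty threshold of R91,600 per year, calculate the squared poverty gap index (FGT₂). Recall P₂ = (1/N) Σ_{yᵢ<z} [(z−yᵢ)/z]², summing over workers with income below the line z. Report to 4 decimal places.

0.2733

Below the line: R16,200, R21,800, R22,400, R27,000, R35,400, R78,400, R82,800 (q = 7 of N = 10).
Relative gaps: (91600−16200)/91600 = 0.8231; (91600−21800)/91600 = 0.7620; (91600−22400)/91600 = 0.7555; (91600−27000)/91600 = 0.7052; (91600−35400)/91600 = 0.6135; (91600−78400)/91600 = 0.1441; (91600−82800)/91600 = 0.0961.
Squared: 0.6776; 0.5807; 0.5707; 0.4974; 0.3764; 0.0208; 0.0092.
Sum = 2.732728; P₂ = 2.732728 / 10 = 0.2733.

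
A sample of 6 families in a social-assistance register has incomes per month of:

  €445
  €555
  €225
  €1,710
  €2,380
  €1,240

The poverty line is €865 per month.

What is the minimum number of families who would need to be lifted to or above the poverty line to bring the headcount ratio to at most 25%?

2

Currently q = 3 of N = 6 are below the line (H = 0.500).
A headcount ratio of at most 25% allows at most ⌊0.25 × 6⌋ = 1 poor families.
So at least 3 − 1 = 2 must be lifted.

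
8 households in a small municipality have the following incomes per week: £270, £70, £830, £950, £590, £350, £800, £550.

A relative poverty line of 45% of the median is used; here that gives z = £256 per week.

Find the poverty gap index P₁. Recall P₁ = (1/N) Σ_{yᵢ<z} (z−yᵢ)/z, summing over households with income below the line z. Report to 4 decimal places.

0.0908

Below the line: £70 (q = 1 of N = 8).
Relative gaps: (256−70)/256 = 0.7266.
Sum of shortfalls = 0.726562; P₁ averages over all N: 0.726562 / 8 = 0.0908.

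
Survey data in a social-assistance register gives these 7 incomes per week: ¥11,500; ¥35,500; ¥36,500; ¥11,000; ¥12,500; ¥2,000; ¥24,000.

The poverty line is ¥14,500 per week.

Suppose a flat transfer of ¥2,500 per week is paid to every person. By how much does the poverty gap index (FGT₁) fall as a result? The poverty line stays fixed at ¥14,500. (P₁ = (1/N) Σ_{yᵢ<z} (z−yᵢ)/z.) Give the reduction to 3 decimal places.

Before: below the line — ¥2,000, ¥11,000, ¥11,500, ¥12,500; poverty gap index (FGT₁) = 0.20690.
After the ¥2,500 transfer: below the line — ¥4,500, ¥13,500, ¥14,000; poverty gap index (FGT₁) = 0.11330.
Reduction = 0.20690 − 0.11330 = 0.094.

0.094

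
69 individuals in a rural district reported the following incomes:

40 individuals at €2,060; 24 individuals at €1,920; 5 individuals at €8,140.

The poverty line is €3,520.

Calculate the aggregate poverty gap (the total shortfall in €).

Below z: 24×€1,920, 40×€2,060 (q = 64 of N = 69).
Individual gaps: 24×(3520−1920) = 38400; 40×(3520−2060) = 58400.
Aggregate gap = €96,800.

€96,800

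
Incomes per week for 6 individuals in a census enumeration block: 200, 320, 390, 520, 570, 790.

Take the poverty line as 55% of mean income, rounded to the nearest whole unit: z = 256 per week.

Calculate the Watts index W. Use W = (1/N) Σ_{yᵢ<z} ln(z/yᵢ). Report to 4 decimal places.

Below the line: 200 (q = 1 of N = 6).
ln(z/y) terms: ln(256/200) = 0.2469.
W = 0.246860 / 6 = 0.0411.

0.0411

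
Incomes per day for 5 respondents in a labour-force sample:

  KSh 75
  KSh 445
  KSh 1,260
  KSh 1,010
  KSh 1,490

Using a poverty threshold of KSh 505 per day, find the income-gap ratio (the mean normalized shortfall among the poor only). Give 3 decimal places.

0.485

Below the line: KSh 75, KSh 445 (q = 2 of N = 5).
Shortfall ratios (z−y)/z: 0.8515, 0.1188; sum = 0.970297.
I averages over the q = 2 poor units only: 0.970297 / 2 = 0.485.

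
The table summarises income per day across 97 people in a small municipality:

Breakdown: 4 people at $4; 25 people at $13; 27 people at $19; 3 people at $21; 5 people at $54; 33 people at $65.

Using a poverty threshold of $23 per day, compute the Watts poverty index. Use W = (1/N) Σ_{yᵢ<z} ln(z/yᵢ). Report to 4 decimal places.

0.2752

Below z: 4×$4, 25×$13, 27×$19, 3×$21 (q = 59 of N = 97).
ln(z/y) terms: ln(23/4) = 1.7492 (×4); ln(23/13) = 0.5705 (×25); ln(23/19) = 0.1911 (×27); ln(23/21) = 0.0910 (×3).
W = 26.691828 / 97 = 0.2752.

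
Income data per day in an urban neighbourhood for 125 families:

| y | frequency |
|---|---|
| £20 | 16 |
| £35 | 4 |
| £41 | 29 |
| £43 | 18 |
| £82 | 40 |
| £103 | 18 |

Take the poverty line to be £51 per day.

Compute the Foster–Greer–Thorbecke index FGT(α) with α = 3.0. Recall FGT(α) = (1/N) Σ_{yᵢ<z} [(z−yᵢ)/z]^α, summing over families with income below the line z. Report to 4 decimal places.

0.0320

Incomes under z: 16×£20, 4×£35, 29×£41, 18×£43 (q = 67 of N = 125).
Shortfall ratios: (51−20)/51 = 0.6078 (×16); (51−35)/51 = 0.3137 (×4); (51−41)/51 = 0.1961 (×29); (51−43)/51 = 0.1569 (×18).
Raised to α = 3.0: 0.22458 (×16); 0.03088 (×4); 0.00754 (×29); 0.00386 (×18).
Sum = 4.004915; FGT(3.0) = 4.004915 / 125 = 0.0320.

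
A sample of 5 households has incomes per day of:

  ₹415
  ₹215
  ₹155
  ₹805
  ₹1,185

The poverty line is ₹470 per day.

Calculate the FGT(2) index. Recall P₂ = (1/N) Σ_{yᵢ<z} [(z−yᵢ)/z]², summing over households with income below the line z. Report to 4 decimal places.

0.1514

Incomes under z: ₹155, ₹215, ₹415 (q = 3 of N = 5).
Gap ratios (z−y)/z: (470−155)/470 = 0.6702; (470−215)/470 = 0.5426; (470−415)/470 = 0.1170.
Squared: 0.4492; 0.2944; 0.0137.
Sum = 0.757243; P₂ = 0.757243 / 5 = 0.1514.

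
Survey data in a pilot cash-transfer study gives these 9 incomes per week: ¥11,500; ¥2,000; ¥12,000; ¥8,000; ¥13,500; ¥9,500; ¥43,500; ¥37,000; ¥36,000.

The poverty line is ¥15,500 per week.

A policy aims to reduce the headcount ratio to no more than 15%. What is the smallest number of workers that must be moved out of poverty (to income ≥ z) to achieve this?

6 of the 9 workers are poor, so H = 6/9 = 0.667.
A headcount ratio of at most 15% allows at most ⌊0.15 × 9⌋ = 1 poor workers.
So at least 6 − 1 = 5 must be lifted.

5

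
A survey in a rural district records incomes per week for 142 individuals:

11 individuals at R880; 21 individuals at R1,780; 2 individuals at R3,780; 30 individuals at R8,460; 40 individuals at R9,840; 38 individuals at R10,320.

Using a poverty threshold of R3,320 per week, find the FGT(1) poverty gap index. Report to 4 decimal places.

0.1255

Below the line: 11×R880, 21×R1,780 (q = 32 of N = 142).
Normalized shortfalls: (3320−880)/3320 = 0.7349 (×11); (3320−1780)/3320 = 0.4639 (×21).
Σ = 17.825301. Dividing by the full population N = 142 gives P₁ = 0.1255.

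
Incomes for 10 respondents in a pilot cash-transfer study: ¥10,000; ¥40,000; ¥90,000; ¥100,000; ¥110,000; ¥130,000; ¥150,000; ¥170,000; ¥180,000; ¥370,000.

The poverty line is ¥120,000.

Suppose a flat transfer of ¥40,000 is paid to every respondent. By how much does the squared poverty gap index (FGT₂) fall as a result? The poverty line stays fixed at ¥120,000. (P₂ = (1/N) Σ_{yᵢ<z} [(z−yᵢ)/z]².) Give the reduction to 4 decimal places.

Before: below the line — ¥10,000, ¥40,000, ¥90,000, ¥100,000, ¥110,000; squared poverty gap index (FGT₂) = 0.138194.
After the ¥40,000 transfer: below the line — ¥50,000, ¥80,000; squared poverty gap index (FGT₂) = 0.045139.
Reduction = 0.138194 − 0.045139 = 0.0931.

0.0931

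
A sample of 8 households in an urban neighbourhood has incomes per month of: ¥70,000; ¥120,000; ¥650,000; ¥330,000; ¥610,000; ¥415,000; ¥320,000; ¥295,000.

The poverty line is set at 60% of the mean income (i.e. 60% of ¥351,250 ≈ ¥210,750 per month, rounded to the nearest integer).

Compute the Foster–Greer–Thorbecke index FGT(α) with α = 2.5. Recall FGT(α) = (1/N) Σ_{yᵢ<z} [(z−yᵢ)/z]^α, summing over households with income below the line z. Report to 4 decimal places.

Below z: ¥70,000, ¥120,000 (q = 2 of N = 8).
Gap ratios (z−y)/z: (210750−70000)/210750 = 0.6679; (210750−120000)/210750 = 0.4306.
Raised to α = 2.5: 0.36450; 0.12167.
Sum = 0.486178; FGT(2.5) = 0.486178 / 8 = 0.0608.

0.0608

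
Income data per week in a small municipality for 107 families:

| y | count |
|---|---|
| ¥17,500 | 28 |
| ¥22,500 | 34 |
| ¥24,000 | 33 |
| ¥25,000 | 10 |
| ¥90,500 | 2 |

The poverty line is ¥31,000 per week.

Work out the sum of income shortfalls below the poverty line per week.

¥958,000

Below the line: 28×¥17,500, 34×¥22,500, 33×¥24,000, 10×¥25,000 (q = 105 of N = 107).
Individual gaps: 28×(31000−17500) = 378000; 34×(31000−22500) = 289000; 33×(31000−24000) = 231000; 10×(31000−25000) = 60000.
Aggregate gap = ¥958,000.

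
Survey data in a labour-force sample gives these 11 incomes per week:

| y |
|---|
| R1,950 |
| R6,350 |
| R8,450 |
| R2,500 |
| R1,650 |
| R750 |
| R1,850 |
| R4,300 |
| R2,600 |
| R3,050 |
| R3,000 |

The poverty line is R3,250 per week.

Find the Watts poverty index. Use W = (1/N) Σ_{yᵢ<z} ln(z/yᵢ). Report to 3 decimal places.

Incomes under z: R750, R1,650, R1,850, R1,950, R2,500, R2,600, R3,000, R3,050 (q = 8 of N = 11).
Log gaps: ln(3250/750) = 1.4663; ln(3250/1650) = 0.6779; ln(3250/1850) = 0.5635; ln(3250/1950) = 0.5108; ln(3250/2500) = 0.2624; ln(3250/2600) = 0.2231; ln(3250/3000) = 0.0800; ln(3250/3050) = 0.0635.
W = 3.847576 / 11 = 0.350.

0.350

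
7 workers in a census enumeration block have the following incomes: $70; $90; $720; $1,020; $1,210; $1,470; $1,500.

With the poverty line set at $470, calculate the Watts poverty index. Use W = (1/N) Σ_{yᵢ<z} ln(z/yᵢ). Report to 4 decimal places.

0.5082

Below the line: $70, $90 (q = 2 of N = 7).
Log gaps: ln(470/70) = 1.9042; ln(470/90) = 1.6529.
W = 3.557160 / 7 = 0.5082.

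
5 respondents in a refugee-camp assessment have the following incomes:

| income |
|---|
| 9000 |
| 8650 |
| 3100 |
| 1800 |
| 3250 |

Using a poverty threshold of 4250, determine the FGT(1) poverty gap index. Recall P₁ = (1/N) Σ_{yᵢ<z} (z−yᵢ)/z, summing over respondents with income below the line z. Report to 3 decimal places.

Poor units: 1800, 3100, 3250 (q = 3 of N = 5).
Normalized shortfalls: (4250−1800)/4250 = 0.5765; (4250−3100)/4250 = 0.2706; (4250−3250)/4250 = 0.2353.
Σ = 1.082353. Dividing by the full population N = 5 gives P₁ = 0.216.

0.216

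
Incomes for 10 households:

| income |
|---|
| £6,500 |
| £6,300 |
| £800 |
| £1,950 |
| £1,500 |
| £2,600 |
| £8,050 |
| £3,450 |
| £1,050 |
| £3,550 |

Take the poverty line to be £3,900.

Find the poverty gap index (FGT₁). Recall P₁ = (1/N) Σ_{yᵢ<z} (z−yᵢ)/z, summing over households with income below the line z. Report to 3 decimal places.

Below the line: £800, £1,050, £1,500, £1,950, £2,600, £3,450, £3,550 (q = 7 of N = 10).
Normalized shortfalls: (3900−800)/3900 = 0.7949; (3900−1050)/3900 = 0.7308; (3900−1500)/3900 = 0.6154; (3900−1950)/3900 = 0.5000; (3900−2600)/3900 = 0.3333; (3900−3450)/3900 = 0.1154; (3900−3550)/3900 = 0.0897.
Sum of shortfalls = 3.179487; P₁ averages over all N: 3.179487 / 10 = 0.318.

0.318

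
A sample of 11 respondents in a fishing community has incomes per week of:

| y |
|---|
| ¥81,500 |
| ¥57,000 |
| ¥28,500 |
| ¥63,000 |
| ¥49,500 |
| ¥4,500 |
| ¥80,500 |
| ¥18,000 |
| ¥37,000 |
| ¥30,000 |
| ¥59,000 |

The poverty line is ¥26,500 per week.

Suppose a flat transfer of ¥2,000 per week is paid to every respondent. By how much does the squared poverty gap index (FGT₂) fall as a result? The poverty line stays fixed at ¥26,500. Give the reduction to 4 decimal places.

Before: below the line — ¥4,500, ¥18,000; squared poverty gap index (FGT₂) = 0.072009.
After the ¥2,000 transfer: below the line — ¥6,500, ¥20,000; squared poverty gap index (FGT₂) = 0.057251.
Reduction = 0.072009 − 0.057251 = 0.0148.

0.0148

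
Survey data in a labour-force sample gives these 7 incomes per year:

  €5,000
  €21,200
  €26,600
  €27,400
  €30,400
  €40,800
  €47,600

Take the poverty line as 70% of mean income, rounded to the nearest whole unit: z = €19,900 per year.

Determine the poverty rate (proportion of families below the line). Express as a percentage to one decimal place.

14.3%

1 of the 7 families have income below €19,900.
H = 1/7 = 14.3%.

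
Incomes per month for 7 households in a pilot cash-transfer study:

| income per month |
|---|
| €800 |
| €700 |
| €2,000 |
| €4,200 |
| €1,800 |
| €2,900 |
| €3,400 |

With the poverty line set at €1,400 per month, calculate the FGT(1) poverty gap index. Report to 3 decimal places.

Poor units: €700, €800 (q = 2 of N = 7).
Shortfall ratios: (1400−700)/1400 = 0.5000; (1400−800)/1400 = 0.4286.
Sum of shortfalls = 0.928571; P₁ averages over all N: 0.928571 / 7 = 0.133.

0.133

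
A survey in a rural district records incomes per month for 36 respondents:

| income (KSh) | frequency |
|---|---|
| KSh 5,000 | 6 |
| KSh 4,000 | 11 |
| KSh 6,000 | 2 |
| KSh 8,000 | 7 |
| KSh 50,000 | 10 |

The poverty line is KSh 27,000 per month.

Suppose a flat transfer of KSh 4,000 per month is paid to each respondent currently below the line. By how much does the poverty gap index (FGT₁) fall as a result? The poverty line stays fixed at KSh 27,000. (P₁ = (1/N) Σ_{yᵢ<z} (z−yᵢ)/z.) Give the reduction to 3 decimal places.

0.107

Before: below the line — 11×KSh 4,000, 6×KSh 5,000, 2×KSh 6,000, 7×KSh 8,000; poverty gap index (FGT₁) = 0.57613.
After the KSh 4,000 transfer: below the line — 11×KSh 8,000, 6×KSh 9,000, 2×KSh 10,000, 7×KSh 12,000; poverty gap index (FGT₁) = 0.46914.
Reduction = 0.57613 − 0.46914 = 0.107.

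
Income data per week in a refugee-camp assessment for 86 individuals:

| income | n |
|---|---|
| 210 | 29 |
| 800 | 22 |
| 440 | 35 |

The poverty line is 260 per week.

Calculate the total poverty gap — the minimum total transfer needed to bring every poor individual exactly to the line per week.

1450

Below z: 29×210 (q = 29 of N = 86).
Individual gaps: 29×(260−210) = 1450.
Aggregate gap = 1450.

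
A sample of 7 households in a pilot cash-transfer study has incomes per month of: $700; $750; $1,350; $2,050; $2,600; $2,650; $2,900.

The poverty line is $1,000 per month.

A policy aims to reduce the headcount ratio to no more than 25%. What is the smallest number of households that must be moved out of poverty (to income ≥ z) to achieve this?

1

Currently q = 2 of N = 7 are below the line (H = 0.286).
A headcount ratio of at most 25% allows at most ⌊0.25 × 7⌋ = 1 poor households.
So at least 2 − 1 = 1 must be lifted.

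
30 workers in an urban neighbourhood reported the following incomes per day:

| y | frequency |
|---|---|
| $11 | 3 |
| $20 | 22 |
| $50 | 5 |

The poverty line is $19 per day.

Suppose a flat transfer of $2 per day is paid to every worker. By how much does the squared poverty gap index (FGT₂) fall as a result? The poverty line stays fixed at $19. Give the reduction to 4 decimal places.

0.0078

Before: below the line — 3×$11; squared poverty gap index (FGT₂) = 0.017729.
After the $2 transfer: below the line — 3×$13; squared poverty gap index (FGT₂) = 0.009972.
Reduction = 0.017729 − 0.009972 = 0.0078.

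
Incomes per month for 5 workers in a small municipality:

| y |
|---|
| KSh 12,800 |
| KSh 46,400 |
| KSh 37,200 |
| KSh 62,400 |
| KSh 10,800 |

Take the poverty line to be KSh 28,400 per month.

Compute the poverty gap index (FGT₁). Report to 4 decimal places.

0.2338

Poor units: KSh 10,800, KSh 12,800 (q = 2 of N = 5).
Normalized shortfalls: (28400−10800)/28400 = 0.6197; (28400−12800)/28400 = 0.5493.
Sum of shortfalls = 1.169014; P₁ averages over all N: 1.169014 / 5 = 0.2338.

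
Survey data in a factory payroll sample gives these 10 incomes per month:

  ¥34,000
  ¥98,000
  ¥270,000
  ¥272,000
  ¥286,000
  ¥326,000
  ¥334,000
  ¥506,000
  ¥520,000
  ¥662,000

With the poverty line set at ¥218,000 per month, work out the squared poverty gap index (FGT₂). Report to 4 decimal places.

Incomes under z: ¥34,000, ¥98,000 (q = 2 of N = 10).
Relative gaps: (218000−34000)/218000 = 0.8440; (218000−98000)/218000 = 0.5505.
Squared: 0.7124; 0.3030.
Sum = 1.015403; P₂ = 1.015403 / 10 = 0.1015.

0.1015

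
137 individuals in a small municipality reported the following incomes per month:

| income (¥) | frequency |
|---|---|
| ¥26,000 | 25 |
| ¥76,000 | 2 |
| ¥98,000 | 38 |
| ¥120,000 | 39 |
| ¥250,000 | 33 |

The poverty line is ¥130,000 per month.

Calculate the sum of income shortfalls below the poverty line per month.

Below z: 25×¥26,000, 2×¥76,000, 38×¥98,000, 39×¥120,000 (q = 104 of N = 137).
Individual gaps: 25×(130000−26000) = 2600000; 2×(130000−76000) = 108000; 38×(130000−98000) = 1216000; 39×(130000−120000) = 390000.
Aggregate gap = ¥4,314,000.

¥4,314,000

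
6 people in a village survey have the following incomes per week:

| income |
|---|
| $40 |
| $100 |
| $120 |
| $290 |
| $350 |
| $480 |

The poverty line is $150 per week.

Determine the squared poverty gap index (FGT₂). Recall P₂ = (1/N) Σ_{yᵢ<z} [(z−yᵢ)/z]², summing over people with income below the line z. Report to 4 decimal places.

0.1148

Incomes under z: $40, $100, $120 (q = 3 of N = 6).
Relative gaps: (150−40)/150 = 0.7333; (150−100)/150 = 0.3333; (150−120)/150 = 0.2000.
Squared: 0.5378; 0.1111; 0.0400.
Sum = 0.688889; P₂ = 0.688889 / 6 = 0.1148.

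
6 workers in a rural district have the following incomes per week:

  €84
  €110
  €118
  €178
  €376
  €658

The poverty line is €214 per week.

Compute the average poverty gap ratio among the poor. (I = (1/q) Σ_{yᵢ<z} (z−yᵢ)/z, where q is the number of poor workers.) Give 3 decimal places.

Poor units: €84, €110, €118, €178 (q = 4 of N = 6).
Shortfall ratios (z−y)/z: 0.6075, 0.4860, 0.4486, 0.1682; sum = 1.710280.
I averages over the q = 4 poor units only: 1.710280 / 4 = 0.428.

0.428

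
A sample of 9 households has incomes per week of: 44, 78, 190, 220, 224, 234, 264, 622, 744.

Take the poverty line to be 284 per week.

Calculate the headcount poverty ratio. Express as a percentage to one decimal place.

77.8%

7 of the 9 households have income below 284.
H = 7/9 = 77.8%.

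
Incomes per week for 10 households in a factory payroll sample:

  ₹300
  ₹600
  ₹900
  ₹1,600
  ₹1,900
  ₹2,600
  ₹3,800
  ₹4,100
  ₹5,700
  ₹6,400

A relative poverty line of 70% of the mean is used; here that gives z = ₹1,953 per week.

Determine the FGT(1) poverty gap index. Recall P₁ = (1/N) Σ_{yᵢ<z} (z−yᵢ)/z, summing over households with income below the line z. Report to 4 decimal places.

0.2286

Incomes under z: ₹300, ₹600, ₹900, ₹1,600, ₹1,900 (q = 5 of N = 10).
Normalized shortfalls: (1953−300)/1953 = 0.8464; (1953−600)/1953 = 0.6928; (1953−900)/1953 = 0.5392; (1953−1600)/1953 = 0.1807; (1953−1900)/1953 = 0.0271.
Σ = 2.286226. Dividing by the full population N = 10 gives P₁ = 0.2286.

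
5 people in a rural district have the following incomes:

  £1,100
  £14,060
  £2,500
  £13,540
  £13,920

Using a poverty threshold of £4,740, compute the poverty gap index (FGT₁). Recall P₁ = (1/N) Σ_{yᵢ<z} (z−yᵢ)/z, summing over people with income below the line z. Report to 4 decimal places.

0.2481

Below the line: £1,100, £2,500 (q = 2 of N = 5).
Relative gaps: (4740−1100)/4740 = 0.7679; (4740−2500)/4740 = 0.4726.
Σ = 1.240506. Dividing by the full population N = 5 gives P₁ = 0.2481.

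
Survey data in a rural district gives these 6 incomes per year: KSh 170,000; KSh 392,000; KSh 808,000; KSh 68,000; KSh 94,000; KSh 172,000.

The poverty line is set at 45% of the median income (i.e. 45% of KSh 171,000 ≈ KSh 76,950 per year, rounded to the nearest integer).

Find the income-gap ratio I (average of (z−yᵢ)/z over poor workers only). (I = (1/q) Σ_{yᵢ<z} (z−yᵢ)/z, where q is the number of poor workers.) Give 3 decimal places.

0.116

Poor units: KSh 68,000 (q = 1 of N = 6).
Shortfall ratios (z−y)/z: 0.1163; sum = 0.116309.
I averages over the q = 1 poor units only: 0.116309 / 1 = 0.116.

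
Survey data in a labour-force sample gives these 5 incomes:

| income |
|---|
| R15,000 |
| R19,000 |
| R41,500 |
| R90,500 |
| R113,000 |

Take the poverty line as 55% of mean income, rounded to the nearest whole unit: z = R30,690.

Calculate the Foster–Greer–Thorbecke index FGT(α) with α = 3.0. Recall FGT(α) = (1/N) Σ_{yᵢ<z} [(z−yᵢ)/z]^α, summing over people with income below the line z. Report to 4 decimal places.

Below the line: R15,000, R19,000 (q = 2 of N = 5).
Relative gaps: (30690−15000)/30690 = 0.5112; (30690−19000)/30690 = 0.3809.
Raised to α = 3.0: 0.13362; 0.05527.
Sum = 0.188887; FGT(3.0) = 0.188887 / 5 = 0.0378.

0.0378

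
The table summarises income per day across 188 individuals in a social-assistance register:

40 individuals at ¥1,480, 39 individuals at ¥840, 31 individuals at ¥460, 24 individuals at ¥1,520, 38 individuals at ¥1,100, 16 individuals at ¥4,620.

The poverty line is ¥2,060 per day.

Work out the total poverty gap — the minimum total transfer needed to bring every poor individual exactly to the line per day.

Below z: 31×¥460, 39×¥840, 38×¥1,100, 40×¥1,480, 24×¥1,520 (q = 172 of N = 188).
Individual gaps: 31×(2060−460) = 49600; 39×(2060−840) = 47580; 38×(2060−1100) = 36480; 40×(2060−1480) = 23200; 24×(2060−1520) = 12960.
Aggregate gap = ¥169,820.

¥169,820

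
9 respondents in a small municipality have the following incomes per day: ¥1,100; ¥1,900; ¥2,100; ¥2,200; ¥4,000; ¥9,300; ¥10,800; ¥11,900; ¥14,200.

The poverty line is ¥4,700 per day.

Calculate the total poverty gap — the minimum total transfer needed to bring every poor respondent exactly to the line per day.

Below the line: ¥1,100, ¥1,900, ¥2,100, ¥2,200, ¥4,000 (q = 5 of N = 9).
Individual gaps: 4700−1100 = 3600; 4700−1900 = 2800; 4700−2100 = 2600; 4700−2200 = 2500; 4700−4000 = 700.
Aggregate gap = ¥12,200.

¥12,200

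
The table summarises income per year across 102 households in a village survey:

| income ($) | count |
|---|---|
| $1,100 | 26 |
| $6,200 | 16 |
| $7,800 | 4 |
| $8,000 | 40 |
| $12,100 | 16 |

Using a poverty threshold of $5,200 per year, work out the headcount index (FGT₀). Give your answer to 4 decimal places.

26 of the 102 households have income below $5,200.
H = 26/102 = 0.2549.

0.2549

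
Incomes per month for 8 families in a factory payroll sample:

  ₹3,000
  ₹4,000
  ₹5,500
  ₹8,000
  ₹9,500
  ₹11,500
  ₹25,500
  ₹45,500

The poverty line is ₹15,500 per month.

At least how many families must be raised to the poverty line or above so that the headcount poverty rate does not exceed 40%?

3

Currently q = 6 of N = 8 are below the line (H = 0.750).
A headcount ratio of at most 40% allows at most ⌊0.40 × 8⌋ = 3 poor families.
So at least 6 − 3 = 3 must be lifted.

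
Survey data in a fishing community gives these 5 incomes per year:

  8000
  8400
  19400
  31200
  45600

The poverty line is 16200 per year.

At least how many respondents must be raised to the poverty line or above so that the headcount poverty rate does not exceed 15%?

Currently q = 2 of N = 5 are below the line (H = 0.400).
A headcount ratio of at most 15% allows at most ⌊0.15 × 5⌋ = 0 poor respondents.
So at least 2 − 0 = 2 must be lifted.

2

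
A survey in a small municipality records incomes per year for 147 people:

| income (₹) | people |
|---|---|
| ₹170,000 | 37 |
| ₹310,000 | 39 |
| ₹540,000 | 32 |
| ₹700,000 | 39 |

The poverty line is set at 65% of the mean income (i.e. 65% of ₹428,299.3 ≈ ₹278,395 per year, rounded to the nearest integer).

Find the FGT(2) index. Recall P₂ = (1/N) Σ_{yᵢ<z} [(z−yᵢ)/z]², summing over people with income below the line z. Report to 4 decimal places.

Below the line: 37×₹170,000 (q = 37 of N = 147).
Normalized shortfalls: (278395−170000)/278395 = 0.3894 (×37).
Squared: 0.1516 (×37).
Sum = 5.609154; P₂ = 5.609154 / 147 = 0.0382.

0.0382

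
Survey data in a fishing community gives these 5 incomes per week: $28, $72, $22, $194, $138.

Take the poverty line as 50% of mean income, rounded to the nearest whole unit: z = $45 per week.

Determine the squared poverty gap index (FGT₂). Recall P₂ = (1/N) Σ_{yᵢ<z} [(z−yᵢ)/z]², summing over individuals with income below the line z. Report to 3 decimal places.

0.081

Incomes under z: $22, $28 (q = 2 of N = 5).
Normalized shortfalls: (45−22)/45 = 0.5111; (45−28)/45 = 0.3778.
Squared: 0.2612; 0.1427.
Sum = 0.403951; P₂ = 0.403951 / 5 = 0.081.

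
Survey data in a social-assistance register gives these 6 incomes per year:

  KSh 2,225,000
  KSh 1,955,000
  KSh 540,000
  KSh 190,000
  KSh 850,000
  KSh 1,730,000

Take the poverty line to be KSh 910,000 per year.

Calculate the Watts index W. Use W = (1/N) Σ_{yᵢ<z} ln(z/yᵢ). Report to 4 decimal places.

Below the line: KSh 190,000, KSh 540,000, KSh 850,000 (q = 3 of N = 6).
Log gaps: ln(910000/190000) = 1.5664; ln(910000/540000) = 0.5219; ln(910000/850000) = 0.0682.
W = 2.156504 / 6 = 0.3594.

0.3594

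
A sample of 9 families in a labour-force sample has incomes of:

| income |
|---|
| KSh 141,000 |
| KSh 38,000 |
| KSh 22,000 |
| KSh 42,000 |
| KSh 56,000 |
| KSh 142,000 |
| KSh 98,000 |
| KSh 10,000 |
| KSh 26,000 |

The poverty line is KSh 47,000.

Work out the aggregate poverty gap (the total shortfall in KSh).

KSh 97,000

Incomes under z: KSh 10,000, KSh 22,000, KSh 26,000, KSh 38,000, KSh 42,000 (q = 5 of N = 9).
Individual gaps: 47000−10000 = 37000; 47000−22000 = 25000; 47000−26000 = 21000; 47000−38000 = 9000; 47000−42000 = 5000.
Aggregate gap = KSh 97,000.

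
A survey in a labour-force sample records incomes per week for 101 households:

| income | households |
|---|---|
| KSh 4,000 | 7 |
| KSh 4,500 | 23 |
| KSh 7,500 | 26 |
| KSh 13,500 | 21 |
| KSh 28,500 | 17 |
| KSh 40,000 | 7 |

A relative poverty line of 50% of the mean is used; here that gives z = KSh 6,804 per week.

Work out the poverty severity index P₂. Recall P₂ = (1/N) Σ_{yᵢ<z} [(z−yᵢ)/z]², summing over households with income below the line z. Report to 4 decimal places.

0.0379

Poor units: 7×KSh 4,000, 23×KSh 4,500 (q = 30 of N = 101).
Normalized shortfalls: (6804−4000)/6804 = 0.4121 (×7); (6804−4500)/6804 = 0.3386 (×23).
Squared: 0.1698 (×7); 0.1147 (×23).
Sum = 3.826174; P₂ = 3.826174 / 101 = 0.0379.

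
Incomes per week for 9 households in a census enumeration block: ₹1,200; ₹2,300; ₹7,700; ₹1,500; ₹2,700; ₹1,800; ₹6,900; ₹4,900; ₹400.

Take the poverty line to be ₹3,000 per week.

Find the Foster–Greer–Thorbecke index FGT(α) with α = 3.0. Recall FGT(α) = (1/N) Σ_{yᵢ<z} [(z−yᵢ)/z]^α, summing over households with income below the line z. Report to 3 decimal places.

0.119

Below the line: ₹400, ₹1,200, ₹1,500, ₹1,800, ₹2,300, ₹2,700 (q = 6 of N = 9).
Normalized shortfalls: (3000−400)/3000 = 0.8667; (3000−1200)/3000 = 0.6000; (3000−1500)/3000 = 0.5000; (3000−1800)/3000 = 0.4000; (3000−2300)/3000 = 0.2333; (3000−2700)/3000 = 0.1000.
Raised to α = 3.0: 0.65096; 0.21600; 0.12500; 0.06400; 0.01270; 0.00100.
Sum = 1.069667; FGT(3.0) = 1.069667 / 9 = 0.119.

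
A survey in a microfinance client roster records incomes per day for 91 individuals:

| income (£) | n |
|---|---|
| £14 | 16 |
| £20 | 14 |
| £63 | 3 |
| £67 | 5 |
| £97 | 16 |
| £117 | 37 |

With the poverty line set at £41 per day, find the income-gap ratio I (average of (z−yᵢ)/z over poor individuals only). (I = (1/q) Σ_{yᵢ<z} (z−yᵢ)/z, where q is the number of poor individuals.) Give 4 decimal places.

Below z: 16×£14, 14×£20 (q = 30 of N = 91).
Shortfall ratios (z−y)/z: 0.6585 (×16), 0.5122 (×14); sum = 17.707317.
The income-gap ratio divides by q (the poor only): 17.707317 / 30 = 0.5902.

0.5902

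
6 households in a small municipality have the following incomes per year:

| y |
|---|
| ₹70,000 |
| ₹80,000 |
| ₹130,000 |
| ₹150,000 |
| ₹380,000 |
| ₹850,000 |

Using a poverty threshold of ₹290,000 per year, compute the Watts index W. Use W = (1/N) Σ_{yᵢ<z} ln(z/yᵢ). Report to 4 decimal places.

Below z: ₹70,000, ₹80,000, ₹130,000, ₹150,000 (q = 4 of N = 6).
Log gaps: ln(290000/70000) = 1.4214; ln(290000/80000) = 1.2879; ln(290000/130000) = 0.8023; ln(290000/150000) = 0.6592.
W = 4.170832 / 6 = 0.6951.

0.6951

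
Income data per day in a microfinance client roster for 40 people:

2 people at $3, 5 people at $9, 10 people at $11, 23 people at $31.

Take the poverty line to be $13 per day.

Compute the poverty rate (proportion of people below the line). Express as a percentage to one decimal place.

17 of the 40 people have income below $13.
H = 17/40 = 42.5%.

42.5%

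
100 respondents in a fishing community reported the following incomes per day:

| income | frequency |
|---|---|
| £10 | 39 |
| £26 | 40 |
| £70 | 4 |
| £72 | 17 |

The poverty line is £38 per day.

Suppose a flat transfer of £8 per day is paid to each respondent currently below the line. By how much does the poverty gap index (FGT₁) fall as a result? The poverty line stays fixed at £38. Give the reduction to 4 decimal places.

0.1663

Before: below the line — 39×£10, 40×£26; poverty gap index (FGT₁) = 0.413684.
After the £8 transfer: below the line — 39×£18, 40×£34; poverty gap index (FGT₁) = 0.247368.
Reduction = 0.413684 − 0.247368 = 0.1663.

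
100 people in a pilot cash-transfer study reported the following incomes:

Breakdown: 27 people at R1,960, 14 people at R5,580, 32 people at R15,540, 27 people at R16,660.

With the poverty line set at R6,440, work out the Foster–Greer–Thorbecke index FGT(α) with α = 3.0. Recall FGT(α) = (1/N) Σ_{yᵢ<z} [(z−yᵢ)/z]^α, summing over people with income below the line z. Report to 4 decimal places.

Incomes under z: 27×R1,960, 14×R5,580 (q = 41 of N = 100).
Relative gaps: (6440−1960)/6440 = 0.6957 (×27); (6440−5580)/6440 = 0.1335 (×14).
Raised to α = 3.0: 0.33665 (×27); 0.00238 (×14).
Sum = 9.122844; FGT(3.0) = 9.122844 / 100 = 0.0912.

0.0912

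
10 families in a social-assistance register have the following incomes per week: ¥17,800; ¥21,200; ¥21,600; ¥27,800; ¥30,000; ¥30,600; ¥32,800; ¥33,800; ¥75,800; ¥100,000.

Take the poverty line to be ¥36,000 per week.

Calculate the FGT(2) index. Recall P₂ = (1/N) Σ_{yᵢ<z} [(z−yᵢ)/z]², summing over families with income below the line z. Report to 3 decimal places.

0.070

Below z: ¥17,800, ¥21,200, ¥21,600, ¥27,800, ¥30,000, ¥30,600, ¥32,800, ¥33,800 (q = 8 of N = 10).
Relative gaps: (36000−17800)/36000 = 0.5056; (36000−21200)/36000 = 0.4111; (36000−21600)/36000 = 0.4000; (36000−27800)/36000 = 0.2278; (36000−30000)/36000 = 0.1667; (36000−30600)/36000 = 0.1500; (36000−32800)/36000 = 0.0889; (36000−33800)/36000 = 0.0611.
Squared: 0.2556; 0.1690; 0.1600; 0.0519; 0.0278; 0.0225; 0.0079; 0.0037.
Sum = 0.698395; P₂ = 0.698395 / 10 = 0.070.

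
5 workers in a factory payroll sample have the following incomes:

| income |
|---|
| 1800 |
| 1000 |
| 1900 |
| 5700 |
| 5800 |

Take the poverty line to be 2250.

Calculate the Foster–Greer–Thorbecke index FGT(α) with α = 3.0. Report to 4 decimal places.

Poor units: 1000, 1800, 1900 (q = 3 of N = 5).
Shortfall ratios: (2250−1000)/2250 = 0.5556; (2250−1800)/2250 = 0.2000; (2250−1900)/2250 = 0.1556.
Raised to α = 3.0: 0.17147; 0.00800; 0.00376.
Sum = 0.183232; FGT(3.0) = 0.183232 / 5 = 0.0366.

0.0366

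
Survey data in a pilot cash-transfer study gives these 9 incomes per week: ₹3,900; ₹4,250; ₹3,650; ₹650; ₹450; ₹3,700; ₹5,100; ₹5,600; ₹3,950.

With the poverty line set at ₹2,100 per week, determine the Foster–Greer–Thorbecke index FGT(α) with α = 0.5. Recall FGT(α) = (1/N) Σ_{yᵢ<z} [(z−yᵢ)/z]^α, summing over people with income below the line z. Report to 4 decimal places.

0.1908

Incomes under z: ₹450, ₹650 (q = 2 of N = 9).
Relative gaps: (2100−450)/2100 = 0.7857; (2100−650)/2100 = 0.6905.
Raised to α = 0.5: 0.88641; 0.83095.
Sum = 1.717354; FGT(0.5) = 1.717354 / 9 = 0.1908.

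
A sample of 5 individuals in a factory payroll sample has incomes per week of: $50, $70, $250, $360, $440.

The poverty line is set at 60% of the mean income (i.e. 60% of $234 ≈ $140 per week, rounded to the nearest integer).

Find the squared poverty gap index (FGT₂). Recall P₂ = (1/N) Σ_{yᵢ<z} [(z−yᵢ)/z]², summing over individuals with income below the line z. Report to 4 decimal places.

Poor units: $50, $70 (q = 2 of N = 5).
Relative gaps: (140−50)/140 = 0.6429; (140−70)/140 = 0.5000.
Squared: 0.4133; 0.2500.
Sum = 0.663265; P₂ = 0.663265 / 5 = 0.1327.

0.1327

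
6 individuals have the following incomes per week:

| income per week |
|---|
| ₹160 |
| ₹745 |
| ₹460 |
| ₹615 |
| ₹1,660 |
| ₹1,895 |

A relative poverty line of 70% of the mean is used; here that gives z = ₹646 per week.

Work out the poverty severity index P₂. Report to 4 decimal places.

Incomes under z: ₹160, ₹460, ₹615 (q = 3 of N = 6).
Normalized shortfalls: (646−160)/646 = 0.7523; (646−460)/646 = 0.2879; (646−615)/646 = 0.0480.
Squared: 0.5660; 0.0829; 0.0023.
Sum = 0.651192; P₂ = 0.651192 / 6 = 0.1085.

0.1085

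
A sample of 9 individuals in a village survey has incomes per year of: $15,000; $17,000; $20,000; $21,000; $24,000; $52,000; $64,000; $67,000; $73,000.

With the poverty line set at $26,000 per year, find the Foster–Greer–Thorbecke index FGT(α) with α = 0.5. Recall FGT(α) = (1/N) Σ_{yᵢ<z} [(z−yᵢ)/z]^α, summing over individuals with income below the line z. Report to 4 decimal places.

0.2706

Poor units: $15,000, $17,000, $20,000, $21,000, $24,000 (q = 5 of N = 9).
Relative gaps: (26000−15000)/26000 = 0.4231; (26000−17000)/26000 = 0.3462; (26000−20000)/26000 = 0.2308; (26000−21000)/26000 = 0.1923; (26000−24000)/26000 = 0.0769.
Raised to α = 0.5: 0.65044; 0.58835; 0.48038; 0.43853; 0.27735.
Sum = 2.435056; FGT(0.5) = 2.435056 / 9 = 0.2706.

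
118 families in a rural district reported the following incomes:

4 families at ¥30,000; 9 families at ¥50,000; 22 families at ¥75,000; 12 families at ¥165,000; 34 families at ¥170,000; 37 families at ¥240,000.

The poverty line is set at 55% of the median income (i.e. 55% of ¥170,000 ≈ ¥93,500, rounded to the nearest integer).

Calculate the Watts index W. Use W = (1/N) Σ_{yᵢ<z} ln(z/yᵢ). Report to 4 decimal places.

0.1274

Below the line: 4×¥30,000, 9×¥50,000, 22×¥75,000 (q = 35 of N = 118).
ln(z/y) terms: ln(93500/30000) = 1.1368 (×4); ln(93500/50000) = 0.6259 (×9); ln(93500/75000) = 0.2205 (×22).
W = 15.030915 / 118 = 0.1274.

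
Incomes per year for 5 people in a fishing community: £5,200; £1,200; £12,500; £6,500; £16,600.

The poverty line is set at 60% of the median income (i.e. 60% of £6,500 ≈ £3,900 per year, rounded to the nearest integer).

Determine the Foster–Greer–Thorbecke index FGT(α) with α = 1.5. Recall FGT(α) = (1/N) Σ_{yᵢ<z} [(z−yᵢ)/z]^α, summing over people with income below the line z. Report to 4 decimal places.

0.1152

Poor units: £1,200 (q = 1 of N = 5).
Shortfall ratios: (3900−1200)/3900 = 0.6923.
Raised to α = 1.5: 0.57603.
Sum = 0.576035; FGT(1.5) = 0.576035 / 5 = 0.1152.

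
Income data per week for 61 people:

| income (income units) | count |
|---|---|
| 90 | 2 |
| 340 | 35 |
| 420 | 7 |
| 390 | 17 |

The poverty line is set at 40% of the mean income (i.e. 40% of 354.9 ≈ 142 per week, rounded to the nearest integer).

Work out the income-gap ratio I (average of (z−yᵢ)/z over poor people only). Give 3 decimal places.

Below z: 2×90 (q = 2 of N = 61).
Shortfall ratios (z−y)/z: 0.3662 (×2); sum = 0.732394.
I averages over the q = 2 poor units only: 0.732394 / 2 = 0.366.

0.366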